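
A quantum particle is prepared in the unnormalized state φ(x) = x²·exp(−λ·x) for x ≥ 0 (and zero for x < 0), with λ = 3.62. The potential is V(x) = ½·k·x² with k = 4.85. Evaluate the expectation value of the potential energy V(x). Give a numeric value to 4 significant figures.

1.388

⟨V⟩ = ∫ V(x)·|φ|² dx / ∫|φ|² dx.
Every integrand reduces to terms xʲ·e^(−2λx) on [0, ∞); use ∫₀^∞ xʲ·e^(−2λx) dx = j!/(2λ)^(j+1).
State is unnormalized: ∫|φ|² dx = 0.0012065, and ∫φ*·V(x)·φ dx = 0.0016745, so ⟨V⟩ = 0.0016745 / 0.0012065.
⟨V⟩ = 1.3879.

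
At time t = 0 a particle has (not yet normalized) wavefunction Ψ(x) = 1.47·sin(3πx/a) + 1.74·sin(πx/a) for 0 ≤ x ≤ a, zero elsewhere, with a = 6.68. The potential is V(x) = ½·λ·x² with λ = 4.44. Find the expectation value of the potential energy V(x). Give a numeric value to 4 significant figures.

33.57

⟨V⟩ = ∫ V(x)·|Ψ|² dx / ∫|Ψ|² dx.
On 0 ≤ x ≤ a (j ≠ l): ∫sin²(jπx/a) dx = a/2, ∫sin(jπx/a)·sin(lπx/a) dx = 0; diagonal moments ∫x·sin²(jπx/a) dx = a²/4, ∫x²·sin²(jπx/a) dx = a³·(1/6 − 1/(4j²π²)); cross terms ∫x·sin(jπx/a)·sin(lπx/a) dx = 0 for j + l even and −4jla²/(π²(j² − l²)²) for j + l odd, ∫x²·sin(jπx/a)·sin(lπx/a) dx = (−1)^(j+l)·4jla³/(π²(j² − l²)²); higher powers the same way via product-to-sum and parts.
State is unnormalized: ∫|Ψ|² dx = 17.330, and ∫Ψ*·V(x)·Ψ dx = 581.77, so ⟨V⟩ = 581.77 / 17.330.
⟨V⟩ = 33.571.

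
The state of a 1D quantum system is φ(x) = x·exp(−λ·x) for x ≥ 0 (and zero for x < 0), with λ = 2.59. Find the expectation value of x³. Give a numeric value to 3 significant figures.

0.432

⟨x³⟩ = ∫ x³·|φ|² dx / ∫|φ|² dx (integrals over the domain).
Every integrand reduces to terms xʲ·e^(−2λx) on [0, ∞); use ∫₀^∞ xʲ·e^(−2λx) dx = j!/(2λ)^(j+1).
State is unnormalized: ∫|φ|² dx = 0.014389, and ∫φ*·x³·φ dx = 0.0062116, so ⟨x³⟩ = 0.0062116 / 0.014389.
⟨x³⟩ = 0.43168.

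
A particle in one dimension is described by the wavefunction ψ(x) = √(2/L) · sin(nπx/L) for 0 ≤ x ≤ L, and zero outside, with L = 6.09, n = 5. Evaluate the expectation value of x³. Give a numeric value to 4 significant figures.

⟨x³⟩ = ∫ x³·|ψ|² dx (integrals over the domain).
With sin²θ = (1 − cos2θ)/2 on 0 ≤ x ≤ L: ∫sin²(nπx/L) dx = L/2, ∫x·sin²(nπx/L) dx = L²/4, ∫x²·sin²(nπx/L) dx = L³·(1/6 − 1/(4n²π²)); higher powers xᵏ the same way, integrating xᵏ·cos(2nπx/L) by parts.
⟨x³⟩ = 55.780.

55.78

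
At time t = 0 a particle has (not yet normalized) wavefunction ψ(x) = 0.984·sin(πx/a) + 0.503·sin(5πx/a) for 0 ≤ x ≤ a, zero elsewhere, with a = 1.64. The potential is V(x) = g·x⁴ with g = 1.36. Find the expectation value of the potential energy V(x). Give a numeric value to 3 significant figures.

1.40

⟨V⟩ = ∫ V(x)·|ψ|² dx / ∫|ψ|² dx.
On 0 ≤ x ≤ a (j ≠ l): ∫sin²(jπx/a) dx = a/2, ∫sin(jπx/a)·sin(lπx/a) dx = 0; diagonal moments ∫x·sin²(jπx/a) dx = a²/4, ∫x²·sin²(jπx/a) dx = a³·(1/6 − 1/(4j²π²)); cross terms ∫x·sin(jπx/a)·sin(lπx/a) dx = 0 for j + l even and −4jla²/(π²(j² − l²)²) for j + l odd, ∫x²·sin(jπx/a)·sin(lπx/a) dx = (−1)^(j+l)·4jla³/(π²(j² − l²)²); higher powers the same way via product-to-sum and parts.
State is unnormalized: ∫|ψ|² dx = 1.0014, and ∫ψ*·V(x)·ψ dx = 1.3973, so ⟨V⟩ = 1.3973 / 1.0014.
⟨V⟩ = 1.3953.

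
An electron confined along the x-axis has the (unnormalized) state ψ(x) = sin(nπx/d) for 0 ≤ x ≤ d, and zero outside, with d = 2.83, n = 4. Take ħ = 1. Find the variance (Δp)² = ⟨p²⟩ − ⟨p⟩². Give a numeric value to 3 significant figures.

19.7

Compute ⟨p⟩ and ⟨p²⟩ separately; (Δp)² = ⟨p²⟩ − ⟨p⟩².
d/dx sin(nπx/d) = (nπ/d)·cos(nπx/d) and d²/dx² sin(nπx/d) = −(nπ/d)²·sin(nπx/d); on 0 ≤ x ≤ d, ∫sin²(nπx/d) dx = d/2 and ∫sin(nπx/d)·cos(nπx/d) dx = 0.
Normalization: ∫|ψ|² dx = 1.4150.
⟨p⟩ = 0.0000 and ⟨p²⟩ = 19.717.
(Δp)² = 19.717 − (0.0000)² = 19.717.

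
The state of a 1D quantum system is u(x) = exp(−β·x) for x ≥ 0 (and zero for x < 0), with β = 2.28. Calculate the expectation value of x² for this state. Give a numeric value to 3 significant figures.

0.0962

⟨x²⟩ = ∫ x²·|u|² dx / ∫|u|² dx (integrals over the domain).
Every integrand reduces to terms xʲ·e^(−2βx) on [0, ∞); use ∫₀^∞ xʲ·e^(−2βx) dx = j!/(2β)^(j+1).
State is unnormalized: ∫|u|² dx = 0.21930, and ∫u*·x²·u dx = 0.021093, so ⟨x²⟩ = 0.021093 / 0.21930.
⟨x²⟩ = 0.096183.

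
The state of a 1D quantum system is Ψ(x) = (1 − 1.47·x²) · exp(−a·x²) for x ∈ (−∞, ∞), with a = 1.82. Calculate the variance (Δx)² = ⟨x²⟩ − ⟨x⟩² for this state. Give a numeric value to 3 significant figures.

Compute ⟨x⟩ and ⟨x²⟩ separately, then (Δx)² = ⟨x²⟩ − ⟨x⟩².
Expand each integrand as polynomial × e^(−2ax²) and use ∫x^(2j)·e^(−2ax²) dx = (2j−1)!!/(4a)^j · √(π/(2a)), odd powers → 0; here √(π/(2a)) = 0.92902.
Normalization: ∫|Ψ|² dx = 0.66747.
⟨x⟩ = 0.0000 and ⟨x²⟩ = 0.076485.
(Δx)² = 0.076485 − (0.0000)² = 0.076485.

0.0765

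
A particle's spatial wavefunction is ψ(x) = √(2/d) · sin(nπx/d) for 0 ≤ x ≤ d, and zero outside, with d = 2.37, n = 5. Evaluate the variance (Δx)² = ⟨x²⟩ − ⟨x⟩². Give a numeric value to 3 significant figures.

0.457

Compute ⟨x⟩ and ⟨x²⟩ separately, then (Δx)² = ⟨x²⟩ − ⟨x⟩².
With sin²θ = (1 − cos2θ)/2 on 0 ≤ x ≤ d: ∫sin²(nπx/d) dx = d/2, ∫x·sin²(nπx/d) dx = d²/4, ∫x²·sin²(nπx/d) dx = d³·(1/6 − 1/(4n²π²)); higher powers xᵏ the same way, integrating xᵏ·cos(2nπx/d) by parts.
⟨x⟩ = 1.1850 and ⟨x²⟩ = 1.8609.
(Δx)² = 1.8609 − (1.1850)² = 0.45669.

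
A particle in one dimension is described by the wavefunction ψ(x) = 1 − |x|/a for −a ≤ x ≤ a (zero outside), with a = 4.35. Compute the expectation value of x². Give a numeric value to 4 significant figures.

⟨x²⟩ = ∫ x²·|ψ|² dx / ∫|ψ|² dx (integrals over the domain).
ψ is even, so ∫ over [−a, a] = 2∫₀ᵃ with ψ = 1 − x/a there: ∫₀ᵃ (1 − x/a)² dx = a/3, ∫₀ᵃ x²(1 − x/a)² dx = a³/30, ∫₀ᵃ x⁴(1 − x/a)² dx = a⁵/105.
State is unnormalized: ∫|ψ|² dx = 2.9000, and ∫ψ*·x²·ψ dx = 5.4875, so ⟨x²⟩ = 5.4875 / 2.9000.
⟨x²⟩ = 1.8923.

1.892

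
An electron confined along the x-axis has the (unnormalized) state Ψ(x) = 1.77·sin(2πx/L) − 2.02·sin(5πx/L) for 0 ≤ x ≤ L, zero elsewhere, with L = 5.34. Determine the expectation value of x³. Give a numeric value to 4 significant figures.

⟨x³⟩ = ∫ x³·|Ψ|² dx / ∫|Ψ|² dx (integrals over the domain).
On 0 ≤ x ≤ L (j ≠ l): ∫sin²(jπx/L) dx = L/2, ∫sin(jπx/L)·sin(lπx/L) dx = 0; diagonal moments ∫x·sin²(jπx/L) dx = L²/4, ∫x²·sin²(jπx/L) dx = L³·(1/6 − 1/(4j²π²)); cross terms ∫x·sin(jπx/L)·sin(lπx/L) dx = 0 for j + l even and −4jlL²/(π²(j² − l²)²) for j + l odd, ∫x²·sin(jπx/L)·sin(lπx/L) dx = (−1)^(j+l)·4jlL³/(π²(j² − l²)²); higher powers the same way via product-to-sum and parts.
State is unnormalized: ∫|Ψ|² dx = 19.260, and ∫Ψ*·x³·Ψ dx = 779.82, so ⟨x³⟩ = 779.82 / 19.260.
⟨x³⟩ = 40.490.

40.49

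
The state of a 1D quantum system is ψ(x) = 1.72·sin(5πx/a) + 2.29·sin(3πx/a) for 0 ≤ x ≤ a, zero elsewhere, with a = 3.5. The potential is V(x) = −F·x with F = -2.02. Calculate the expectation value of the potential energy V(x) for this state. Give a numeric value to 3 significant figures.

⟨V⟩ = ∫ V(x)·|ψ|² dx / ∫|ψ|² dx.
On 0 ≤ x ≤ a (j ≠ l): ∫sin²(jπx/a) dx = a/2, ∫sin(jπx/a)·sin(lπx/a) dx = 0; diagonal moments ∫x·sin²(jπx/a) dx = a²/4, ∫x²·sin²(jπx/a) dx = a³·(1/6 − 1/(4j²π²)); cross terms ∫x·sin(jπx/a)·sin(lπx/a) dx = 0 for j + l even and −4jla²/(π²(j² − l²)²) for j + l odd, ∫x²·sin(jπx/a)·sin(lπx/a) dx = (−1)^(j+l)·4jla³/(π²(j² − l²)²); higher powers the same way via product-to-sum and parts.
State is unnormalized: ∫|ψ|² dx = 14.354, and ∫ψ*·V(x)·ψ dx = 50.743, so ⟨V⟩ = 50.743 / 14.354.
⟨V⟩ = 3.5350.

3.54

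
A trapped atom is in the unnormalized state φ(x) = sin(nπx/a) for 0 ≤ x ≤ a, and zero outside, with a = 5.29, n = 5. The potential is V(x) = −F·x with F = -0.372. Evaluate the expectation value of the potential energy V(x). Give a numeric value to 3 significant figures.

⟨V⟩ = ∫ V(x)·|φ|² dx / ∫|φ|² dx.
With sin²θ = (1 − cos2θ)/2 on 0 ≤ x ≤ a: ∫sin²(nπx/a) dx = a/2, ∫x·sin²(nπx/a) dx = a²/4, ∫x²·sin²(nπx/a) dx = a³·(1/6 − 1/(4n²π²)); higher powers xᵏ the same way, integrating xᵏ·cos(2nπx/a) by parts.
State is unnormalized: ∫|φ|² dx = 2.6450, and ∫φ*·V(x)·φ dx = 2.6025, so ⟨V⟩ = 2.6025 / 2.6450.
⟨V⟩ = 0.98394.

0.984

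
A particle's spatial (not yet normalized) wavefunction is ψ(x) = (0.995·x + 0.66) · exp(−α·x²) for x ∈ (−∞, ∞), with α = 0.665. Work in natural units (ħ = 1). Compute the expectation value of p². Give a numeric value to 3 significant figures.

1.28

p² ψ = −ħ² d²ψ/dx²; ⟨p²⟩ = −ħ² ∫ ψ*·ψ'' dx / ∫|ψ|² dx.
Expand each integrand as polynomial × e^(−2αx²) and use ∫x^(2j)·e^(−2αx²) dx = (2j−1)!!/(4α)^j · √(π/(2α)), odd powers → 0; here √(π/(2α)) = 1.5369. Differentiate with the product rule, d/dx e^(−αx²) = −2αx·e^(−αx²).
State is unnormalized: ∫|ψ|² dx = 1.2415, and ∫ψ*·(−ħ² ψ'') dx = 1.5864, so ⟨p²⟩ = 1.5864 / 1.2415.
⟨p²⟩ = 1.2778.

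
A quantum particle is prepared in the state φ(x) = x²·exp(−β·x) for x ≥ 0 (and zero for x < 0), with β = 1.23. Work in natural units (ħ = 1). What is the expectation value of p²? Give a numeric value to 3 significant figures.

0.504

p² φ = −ħ² d²φ/dx²; ⟨p²⟩ = −ħ² ∫ φ*·φ'' dx / ∫|φ|² dx.
Differentiate x²·exp(−β·x) with the product rule; every integrand then reduces to terms xʲ·e^(−2βx) on [0, ∞), with ∫₀^∞ xʲ·e^(−2βx) dx = j!/(2β)^(j+1).
State is unnormalized: ∫|φ|² dx = 0.26640, and ∫φ*·(−ħ² φ'') dx = 0.13435, so ⟨p²⟩ = 0.13435 / 0.26640.
⟨p²⟩ = 0.50430.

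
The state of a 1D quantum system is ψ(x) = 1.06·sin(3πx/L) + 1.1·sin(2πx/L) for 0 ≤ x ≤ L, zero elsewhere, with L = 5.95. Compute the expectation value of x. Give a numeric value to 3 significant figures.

1.82

⟨x⟩ = ∫ x·|ψ|² dx / ∫|ψ|² dx (integrals over the domain).
On 0 ≤ x ≤ L (j ≠ l): ∫sin²(jπx/L) dx = L/2, ∫sin(jπx/L)·sin(lπx/L) dx = 0; diagonal moments ∫x·sin²(jπx/L) dx = L²/4, ∫x²·sin²(jπx/L) dx = L³·(1/6 − 1/(4j²π²)); cross terms ∫x·sin(jπx/L)·sin(lπx/L) dx = 0 for j + l even and −4jlL²/(π²(j² − l²)²) for j + l odd, ∫x²·sin(jπx/L)·sin(lπx/L) dx = (−1)^(j+l)·4jlL³/(π²(j² − l²)²); higher powers the same way via product-to-sum and parts.
State is unnormalized: ∫|ψ|² dx = 6.9425, and ∫ψ*·x·ψ dx = 12.623, so ⟨x⟩ = 12.623 / 6.9425.
⟨x⟩ = 1.8183.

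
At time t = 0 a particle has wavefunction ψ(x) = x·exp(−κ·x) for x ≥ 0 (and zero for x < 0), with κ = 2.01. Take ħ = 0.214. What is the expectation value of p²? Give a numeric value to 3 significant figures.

p² ψ = −ħ² d²ψ/dx²; ⟨p²⟩ = −ħ² ∫ ψ*·ψ'' dx / ∫|ψ|² dx.
Differentiate x·exp(−κ·x) with the product rule; every integrand then reduces to terms xʲ·e^(−2κx) on [0, ∞), with ∫₀^∞ xʲ·e^(−2κx) dx = j!/(2κ)^(j+1).
State is unnormalized: ∫|ψ|² dx = 0.030786, and ∫ψ*·(−ħ² ψ'') dx = 0.0056960, so ⟨p²⟩ = 0.0056960 / 0.030786.
⟨p²⟩ = 0.18502.

0.185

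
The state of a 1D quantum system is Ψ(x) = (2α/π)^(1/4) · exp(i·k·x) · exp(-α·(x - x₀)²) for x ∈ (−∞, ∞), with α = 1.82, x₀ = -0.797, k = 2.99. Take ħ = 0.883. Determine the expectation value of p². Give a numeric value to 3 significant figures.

8.39

p² Ψ = −ħ² d²Ψ/dx²; ⟨p²⟩ = −ħ² ∫ Ψ*·Ψ'' dx.
Gaussian moments (u = x − x₀): ∫u^(2j)·e^(−2αu²) du = (2j−1)!!/(4α)^j · √(π/(2α)), odd powers integrate to 0; here √(π/(2α)) = 0.92902. Derivatives: Ψ′ = (ik − 2αu)·Ψ, Ψ″ = ((ik − 2αu)² − 2α)·Ψ; the odd-in-u pieces drop out.
⟨p²⟩ = 8.3895.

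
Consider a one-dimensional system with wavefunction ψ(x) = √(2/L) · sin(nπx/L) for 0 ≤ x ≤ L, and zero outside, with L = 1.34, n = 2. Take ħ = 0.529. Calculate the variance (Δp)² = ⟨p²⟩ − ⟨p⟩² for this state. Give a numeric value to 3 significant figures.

6.15

Compute ⟨p⟩ and ⟨p²⟩ separately; (Δp)² = ⟨p²⟩ − ⟨p⟩².
d/dx sin(nπx/L) = (nπ/L)·cos(nπx/L) and d²/dx² sin(nπx/L) = −(nπ/L)²·sin(nπx/L); on 0 ≤ x ≤ L, ∫sin²(nπx/L) dx = L/2 and ∫sin(nπx/L)·cos(nπx/L) dx = 0.
⟨p⟩ = 0.0000 and ⟨p²⟩ = 6.1526.
(Δp)² = 6.1526 − (0.0000)² = 6.1526.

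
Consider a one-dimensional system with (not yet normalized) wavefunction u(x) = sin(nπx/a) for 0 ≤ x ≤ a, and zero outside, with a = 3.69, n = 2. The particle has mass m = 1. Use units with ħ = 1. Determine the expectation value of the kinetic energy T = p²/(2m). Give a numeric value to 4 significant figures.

T = −(ħ²/2m) d²/dx², so ⟨T⟩ = −(ħ²/2m) ∫ u*·u'' dx / ∫|u|² dx; with m = 1.
d/dx sin(nπx/a) = (nπ/a)·cos(nπx/a) and d²/dx² sin(nπx/a) = −(nπ/a)²·sin(nπx/a); on 0 ≤ x ≤ a, ∫sin²(nπx/a) dx = a/2 and ∫sin(nπx/a)·cos(nπx/a) dx = 0.
State is unnormalized: ∫|u|² dx = 1.8450, and ∫u*·(−ħ²/2m · u'') dx = 2.6747, so ⟨T⟩ = 2.6747 / 1.8450.
⟨T⟩ = 1.4497.

1.450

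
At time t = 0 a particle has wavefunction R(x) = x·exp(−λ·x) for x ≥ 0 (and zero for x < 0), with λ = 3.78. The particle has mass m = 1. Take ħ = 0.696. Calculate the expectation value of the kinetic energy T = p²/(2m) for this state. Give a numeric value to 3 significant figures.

T = −(ħ²/2m) d²/dx², so ⟨T⟩ = −(ħ²/2m) ∫ R*·R'' dx / ∫|R|² dx; with m = 1.
Differentiate x·exp(−λ·x) with the product rule; every integrand then reduces to terms xʲ·e^(−2λx) on [0, ∞), with ∫₀^∞ xʲ·e^(−2λx) dx = j!/(2λ)^(j+1).
State is unnormalized: ∫|R|² dx = 0.0046288, and ∫R*·(−ħ²/2m · R'') dx = 0.016019, so ⟨T⟩ = 0.016019 / 0.0046288.
⟨T⟩ = 3.4608.

3.46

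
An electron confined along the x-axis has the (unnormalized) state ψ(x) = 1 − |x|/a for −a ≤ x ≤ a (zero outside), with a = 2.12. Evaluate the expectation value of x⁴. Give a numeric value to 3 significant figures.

⟨x⁴⟩ = ∫ x⁴·|ψ|² dx / ∫|ψ|² dx (integrals over the domain).
ψ is even, so ∫ over [−a, a] = 2∫₀ᵃ with ψ = 1 − x/a there: ∫₀ᵃ (1 − x/a)² dx = a/3, ∫₀ᵃ x²(1 − x/a)² dx = a³/30, ∫₀ᵃ x⁴(1 − x/a)² dx = a⁵/105.
State is unnormalized: ∫|ψ|² dx = 1.4133, and ∫ψ*·x⁴·ψ dx = 0.81568, so ⟨x⁴⟩ = 0.81568 / 1.4133.
⟨x⁴⟩ = 0.57713.

0.577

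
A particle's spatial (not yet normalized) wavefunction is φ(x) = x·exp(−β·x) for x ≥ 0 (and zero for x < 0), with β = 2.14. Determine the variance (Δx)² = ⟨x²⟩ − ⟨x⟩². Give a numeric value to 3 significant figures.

Compute ⟨x⟩ and ⟨x²⟩ separately, then (Δx)² = ⟨x²⟩ − ⟨x⟩².
Every integrand reduces to terms xʲ·e^(−2βx) on [0, ∞); use ∫₀^∞ xʲ·e^(−2βx) dx = j!/(2β)^(j+1).
Normalization: ∫|φ|² dx = 0.025509.
⟨x⟩ = 0.70093 and ⟨x²⟩ = 0.65508.
(Δx)² = 0.65508 − (0.70093)² = 0.16377.

0.164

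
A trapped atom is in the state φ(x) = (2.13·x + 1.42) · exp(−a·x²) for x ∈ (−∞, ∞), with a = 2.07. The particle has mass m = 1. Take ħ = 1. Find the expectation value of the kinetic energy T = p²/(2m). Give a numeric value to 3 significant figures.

T = −(ħ²/2m) d²/dx², so ⟨T⟩ = −(ħ²/2m) ∫ φ*·φ'' dx / ∫|φ|² dx; with m = 1.
Expand each integrand as polynomial × e^(−2ax²) and use ∫x^(2j)·e^(−2ax²) dx = (2j−1)!!/(4a)^j · √(π/(2a)), odd powers → 0; here √(π/(2a)) = 0.87111. Differentiate with the product rule, d/dx e^(−ax²) = −2ax·e^(−ax²).
State is unnormalized: ∫|φ|² dx = 2.2338, and ∫φ*·(−ħ²/2m · φ'') dx = 3.3000, so ⟨T⟩ = 3.3000 / 2.2338.
⟨T⟩ = 1.4773.

1.48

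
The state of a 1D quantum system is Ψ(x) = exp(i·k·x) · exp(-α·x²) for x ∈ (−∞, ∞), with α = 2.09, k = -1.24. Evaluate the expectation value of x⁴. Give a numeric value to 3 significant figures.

⟨x⁴⟩ = ∫ x⁴·|Ψ|² dx / ∫|Ψ|² dx (integrals over the domain).
Gaussian moments: ∫x^(2j)·e^(−2αx²) dx = (2j−1)!!/(4α)^j · √(π/(2α)), odd powers integrate to 0; here √(π/(2α)) = 0.86694.
State is unnormalized: ∫|Ψ|² dx = 0.86694, and ∫Ψ*·x⁴·Ψ dx = 0.037213, so ⟨x⁴⟩ = 0.037213 / 0.86694.
⟨x⁴⟩ = 0.042925.

0.0429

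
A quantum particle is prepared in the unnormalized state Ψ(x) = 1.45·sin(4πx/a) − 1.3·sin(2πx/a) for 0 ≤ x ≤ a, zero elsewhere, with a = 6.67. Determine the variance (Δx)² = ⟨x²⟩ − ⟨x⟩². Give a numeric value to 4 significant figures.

1.387

Compute ⟨x⟩ and ⟨x²⟩ separately, then (Δx)² = ⟨x²⟩ − ⟨x⟩².
On 0 ≤ x ≤ a (j ≠ l): ∫sin²(jπx/a) dx = a/2, ∫sin(jπx/a)·sin(lπx/a) dx = 0; diagonal moments ∫x·sin²(jπx/a) dx = a²/4, ∫x²·sin²(jπx/a) dx = a³·(1/6 − 1/(4j²π²)); cross terms ∫x·sin(jπx/a)·sin(lπx/a) dx = 0 for j + l even and −4jla²/(π²(j² − l²)²) for j + l odd, ∫x²·sin(jπx/a)·sin(lπx/a) dx = (−1)^(j+l)·4jla³/(π²(j² − l²)²); higher powers the same way via product-to-sum and parts.
Normalization: ∫|Ψ|² dx = 12.648.
⟨x⟩ = 3.3350 and ⟨x²⟩ = 12.509.
(Δx)² = 12.509 − (3.3350)² = 1.3867.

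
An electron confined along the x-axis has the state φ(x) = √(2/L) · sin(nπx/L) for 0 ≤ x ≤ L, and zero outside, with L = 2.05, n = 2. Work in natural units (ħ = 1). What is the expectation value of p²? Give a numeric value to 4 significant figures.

p² φ = −ħ² d²φ/dx²; ⟨p²⟩ = −ħ² ∫ φ*·φ'' dx.
d/dx sin(nπx/L) = (nπ/L)·cos(nπx/L) and d²/dx² sin(nπx/L) = −(nπ/L)²·sin(nπx/L); on 0 ≤ x ≤ L, ∫sin²(nπx/L) dx = L/2 and ∫sin(nπx/L)·cos(nπx/L) dx = 0.
⟨p²⟩ = 9.3940.

9.394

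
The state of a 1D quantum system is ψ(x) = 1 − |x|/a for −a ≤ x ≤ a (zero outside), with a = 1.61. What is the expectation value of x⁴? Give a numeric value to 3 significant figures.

0.192

⟨x⁴⟩ = ∫ x⁴·|ψ|² dx / ∫|ψ|² dx (integrals over the domain).
ψ is even, so ∫ over [−a, a] = 2∫₀ᵃ with ψ = 1 − x/a there: ∫₀ᵃ (1 − x/a)² dx = a/3, ∫₀ᵃ x²(1 − x/a)² dx = a³/30, ∫₀ᵃ x⁴(1 − x/a)² dx = a⁵/105.
State is unnormalized: ∫|ψ|² dx = 1.0733, and ∫ψ*·x⁴·ψ dx = 0.20605, so ⟨x⁴⟩ = 0.20605 / 1.0733.
⟨x⁴⟩ = 0.19197.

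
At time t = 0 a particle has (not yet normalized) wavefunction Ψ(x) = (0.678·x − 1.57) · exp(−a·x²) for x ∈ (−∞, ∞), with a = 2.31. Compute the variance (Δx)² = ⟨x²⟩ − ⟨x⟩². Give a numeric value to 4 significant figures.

0.1041

Compute ⟨x⟩ and ⟨x²⟩ separately, then (Δx)² = ⟨x²⟩ − ⟨x⟩².
Expand each integrand as polynomial × e^(−2ax²) and use ∫x^(2j)·e^(−2ax²) dx = (2j−1)!!/(4a)^j · √(π/(2a)), odd powers → 0; here √(π/(2a)) = 0.82462.
Normalization: ∫|Ψ|² dx = 2.0736.
⟨x⟩ = -0.091624 and ⟨x²⟩ = 0.11251.
(Δx)² = 0.11251 − (-0.091624)² = 0.10411.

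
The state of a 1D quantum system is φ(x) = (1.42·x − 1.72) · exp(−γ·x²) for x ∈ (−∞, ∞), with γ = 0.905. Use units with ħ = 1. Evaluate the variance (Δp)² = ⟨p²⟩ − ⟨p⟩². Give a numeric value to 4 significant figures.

Compute ⟨p⟩ and ⟨p²⟩ separately; (Δp)² = ⟨p²⟩ − ⟨p⟩².
Expand each integrand as polynomial × e^(−2γx²) and use ∫x^(2j)·e^(−2γx²) dx = (2j−1)!!/(4γ)^j · √(π/(2γ)), odd powers → 0; here √(π/(2γ)) = 1.3175. Differentiate with the product rule, d/dx e^(−γx²) = −2γx·e^(−γx²).
Normalization: ∫|φ|² dx = 4.6314.
⟨p⟩ = 0.0000 and ⟨p²⟩ = 1.1918.
(Δp)² = 1.1918 − (0.0000)² = 1.1918.

1.192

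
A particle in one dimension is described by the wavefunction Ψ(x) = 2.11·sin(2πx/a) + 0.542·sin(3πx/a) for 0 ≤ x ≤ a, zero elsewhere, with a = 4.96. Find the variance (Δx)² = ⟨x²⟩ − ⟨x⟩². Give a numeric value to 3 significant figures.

1.53

Compute ⟨x⟩ and ⟨x²⟩ separately, then (Δx)² = ⟨x²⟩ − ⟨x⟩².
On 0 ≤ x ≤ a (j ≠ l): ∫sin²(jπx/a) dx = a/2, ∫sin(jπx/a)·sin(lπx/a) dx = 0; diagonal moments ∫x·sin²(jπx/a) dx = a²/4, ∫x²·sin²(jπx/a) dx = a³·(1/6 − 1/(4j²π²)); cross terms ∫x·sin(jπx/a)·sin(lπx/a) dx = 0 for j + l even and −4jla²/(π²(j² − l²)²) for j + l odd, ∫x²·sin(jπx/a)·sin(lπx/a) dx = (−1)^(j+l)·4jla³/(π²(j² − l²)²); higher powers the same way via product-to-sum and parts.
Normalization: ∫|Ψ|² dx = 11.770.
⟨x⟩ = 2.0150 and ⟨x²⟩ = 5.5931.
(Δx)² = 5.5931 − (2.0150)² = 1.5330.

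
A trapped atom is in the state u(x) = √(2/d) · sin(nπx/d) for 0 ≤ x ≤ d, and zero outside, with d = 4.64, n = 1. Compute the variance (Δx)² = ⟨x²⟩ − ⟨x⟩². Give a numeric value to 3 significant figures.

Compute ⟨x⟩ and ⟨x²⟩ separately, then (Δx)² = ⟨x²⟩ − ⟨x⟩².
With sin²θ = (1 − cos2θ)/2 on 0 ≤ x ≤ d: ∫sin²(nπx/d) dx = d/2, ∫x·sin²(nπx/d) dx = d²/4, ∫x²·sin²(nπx/d) dx = d³·(1/6 − 1/(4n²π²)); higher powers xᵏ the same way, integrating xᵏ·cos(2nπx/d) by parts.
⟨x⟩ = 2.3200 and ⟨x²⟩ = 6.0858.
(Δx)² = 6.0858 − (2.3200)² = 0.70343.

0.703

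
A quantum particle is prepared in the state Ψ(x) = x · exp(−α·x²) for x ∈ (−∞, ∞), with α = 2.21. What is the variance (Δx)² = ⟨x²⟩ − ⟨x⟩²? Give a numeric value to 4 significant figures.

Compute ⟨x⟩ and ⟨x²⟩ separately, then (Δx)² = ⟨x²⟩ − ⟨x⟩².
Expand each integrand as polynomial × e^(−2αx²) and use ∫x^(2j)·e^(−2αx²) dx = (2j−1)!!/(4α)^j · √(π/(2α)), odd powers → 0; here √(π/(2α)) = 0.84307.
Normalization: ∫|Ψ|² dx = 0.095370.
⟨x⟩ = 0.0000 and ⟨x²⟩ = 0.33937.
(Δx)² = 0.33937 − (0.0000)² = 0.33937.

0.3394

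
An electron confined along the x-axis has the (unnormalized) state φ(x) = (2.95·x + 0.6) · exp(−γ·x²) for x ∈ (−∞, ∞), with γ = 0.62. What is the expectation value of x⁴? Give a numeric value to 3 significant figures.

⟨x⁴⟩ = ∫ x⁴·|φ|² dx / ∫|φ|² dx (integrals over the domain).
Expand each integrand as polynomial × e^(−2γx²) and use ∫x^(2j)·e^(−2γx²) dx = (2j−1)!!/(4γ)^j · √(π/(2γ)), odd powers → 0; here √(π/(2γ)) = 1.5917.
State is unnormalized: ∫|φ|² dx = 6.1584, and ∫φ*·x⁴·φ dx = 13.902, so ⟨x⁴⟩ = 13.902 / 6.1584.
⟨x⁴⟩ = 2.2573.

2.26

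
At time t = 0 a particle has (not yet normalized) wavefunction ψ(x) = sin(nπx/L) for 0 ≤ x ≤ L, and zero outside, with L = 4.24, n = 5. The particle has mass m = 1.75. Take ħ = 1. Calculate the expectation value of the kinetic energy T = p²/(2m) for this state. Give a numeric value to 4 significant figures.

T = −(ħ²/2m) d²/dx², so ⟨T⟩ = −(ħ²/2m) ∫ ψ*·ψ'' dx / ∫|ψ|² dx; with m = 1.75.
d/dx sin(nπx/L) = (nπ/L)·cos(nπx/L) and d²/dx² sin(nπx/L) = −(nπ/L)²·sin(nπx/L); on 0 ≤ x ≤ L, ∫sin²(nπx/L) dx = L/2 and ∫sin(nπx/L)·cos(nπx/L) dx = 0.
State is unnormalized: ∫|ψ|² dx = 2.1200, and ∫ψ*·(−ħ²/2m · ψ'') dx = 8.3133, so ⟨T⟩ = 8.3133 / 2.1200.
⟨T⟩ = 3.9214.

3.921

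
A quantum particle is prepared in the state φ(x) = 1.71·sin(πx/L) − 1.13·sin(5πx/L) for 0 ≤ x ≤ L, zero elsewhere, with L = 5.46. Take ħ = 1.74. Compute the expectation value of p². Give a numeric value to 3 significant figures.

8.31

p² φ = −ħ² d²φ/dx²; ⟨p²⟩ = −ħ² ∫ φ*·φ'' dx / ∫|φ|² dx.
d²/dx² sin(jπx/L) = −(jπ/L)²·sin(jπx/L); on 0 ≤ x ≤ L, ∫sin²(jπx/L) dx = L/2 and ∫sin(jπx/L)·sin(lπx/L) dx = 0 for j ≠ l, so only diagonal terms survive in ∫|φ|² and ∫φ·φ″; ∫φ·φ′ dx = [φ²/2] between the walls = 0.
State is unnormalized: ∫|φ|² dx = 11.469, and ∫φ*·(−ħ² φ'') dx = 95.353, so ⟨p²⟩ = 95.353 / 11.469.
⟨p²⟩ = 8.3142.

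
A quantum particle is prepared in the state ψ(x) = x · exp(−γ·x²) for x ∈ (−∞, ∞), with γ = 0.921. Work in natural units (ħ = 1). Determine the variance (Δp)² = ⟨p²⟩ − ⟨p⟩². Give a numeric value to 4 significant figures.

2.763

Compute ⟨p⟩ and ⟨p²⟩ separately; (Δp)² = ⟨p²⟩ − ⟨p⟩².
Expand each integrand as polynomial × e^(−2γx²) and use ∫x^(2j)·e^(−2γx²) dx = (2j−1)!!/(4γ)^j · √(π/(2γ)), odd powers → 0; here √(π/(2γ)) = 1.3060. Differentiate with the product rule, d/dx e^(−γx²) = −2γx·e^(−γx²).
Normalization: ∫|ψ|² dx = 0.35450.
⟨p⟩ = 0.0000 and ⟨p²⟩ = 2.7630.
(Δp)² = 2.7630 − (0.0000)² = 2.7630.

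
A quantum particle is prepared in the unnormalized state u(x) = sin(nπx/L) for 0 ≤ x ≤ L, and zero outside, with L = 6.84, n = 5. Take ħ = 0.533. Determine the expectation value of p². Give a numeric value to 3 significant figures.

p² u = −ħ² d²u/dx²; ⟨p²⟩ = −ħ² ∫ u*·u'' dx / ∫|u|² dx.
d/dx sin(nπx/L) = (nπ/L)·cos(nπx/L) and d²/dx² sin(nπx/L) = −(nπ/L)²·sin(nπx/L); on 0 ≤ x ≤ L, ∫sin²(nπx/L) dx = L/2 and ∫sin(nπx/L)·cos(nπx/L) dx = 0.
State is unnormalized: ∫|u|² dx = 3.4200, and ∫u*·(−ħ² u'') dx = 5.1240, so ⟨p²⟩ = 5.1240 / 3.4200.
⟨p²⟩ = 1.4982.

1.50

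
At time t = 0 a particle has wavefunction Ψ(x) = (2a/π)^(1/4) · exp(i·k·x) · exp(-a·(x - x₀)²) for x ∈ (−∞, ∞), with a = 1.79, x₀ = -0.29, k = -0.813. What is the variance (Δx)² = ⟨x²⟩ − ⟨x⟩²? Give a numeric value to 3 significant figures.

Compute ⟨x⟩ and ⟨x²⟩ separately, then (Δx)² = ⟨x²⟩ − ⟨x⟩².
Gaussian moments (u = x − x₀): ∫u^(2j)·e^(−2au²) du = (2j−1)!!/(4a)^j · √(π/(2a)), odd powers integrate to 0; here √(π/(2a)) = 0.93677.
⟨x⟩ = -0.29000 and ⟨x²⟩ = 0.22376.
(Δx)² = 0.22376 − (-0.29000)² = 0.13966.

0.140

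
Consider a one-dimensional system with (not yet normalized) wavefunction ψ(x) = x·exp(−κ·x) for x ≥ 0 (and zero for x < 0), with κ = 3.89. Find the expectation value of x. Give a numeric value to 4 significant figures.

⟨x⟩ = ∫ x·|ψ|² dx / ∫|ψ|² dx (integrals over the domain).
Every integrand reduces to terms xʲ·e^(−2κx) on [0, ∞); use ∫₀^∞ xʲ·e^(−2κx) dx = j!/(2κ)^(j+1).
State is unnormalized: ∫|ψ|² dx = 0.0042471, and ∫ψ*·x·ψ dx = 0.0016377, so ⟨x⟩ = 0.0016377 / 0.0042471.
⟨x⟩ = 0.38560.

0.3856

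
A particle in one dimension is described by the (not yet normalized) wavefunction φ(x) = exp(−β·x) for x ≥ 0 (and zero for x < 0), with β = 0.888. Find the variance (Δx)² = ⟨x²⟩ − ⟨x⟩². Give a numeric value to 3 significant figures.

Compute ⟨x⟩ and ⟨x²⟩ separately, then (Δx)² = ⟨x²⟩ − ⟨x⟩².
Every integrand reduces to terms xʲ·e^(−2βx) on [0, ∞); use ∫₀^∞ xʲ·e^(−2βx) dx = j!/(2β)^(j+1).
Normalization: ∫|φ|² dx = 0.56306.
⟨x⟩ = 0.56306 and ⟨x²⟩ = 0.63408.
(Δx)² = 0.63408 − (0.56306)² = 0.31704.

0.317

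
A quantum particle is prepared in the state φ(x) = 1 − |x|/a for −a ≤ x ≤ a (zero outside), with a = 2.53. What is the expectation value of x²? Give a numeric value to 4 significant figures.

⟨x²⟩ = ∫ x²·|φ|² dx / ∫|φ|² dx (integrals over the domain).
φ is even, so ∫ over [−a, a] = 2∫₀ᵃ with φ = 1 − x/a there: ∫₀ᵃ (1 − x/a)² dx = a/3, ∫₀ᵃ x²(1 − x/a)² dx = a³/30, ∫₀ᵃ x⁴(1 − x/a)² dx = a⁵/105.
State is unnormalized: ∫|φ|² dx = 1.6867, and ∫φ*·x²·φ dx = 1.0796, so ⟨x²⟩ = 1.0796 / 1.6867.
⟨x²⟩ = 0.64009.

0.6401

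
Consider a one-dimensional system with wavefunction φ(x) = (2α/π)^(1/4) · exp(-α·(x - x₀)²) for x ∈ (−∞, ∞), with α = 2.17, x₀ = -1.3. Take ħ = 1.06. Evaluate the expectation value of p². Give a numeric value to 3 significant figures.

2.44

p² φ = −ħ² d²φ/dx²; ⟨p²⟩ = −ħ² ∫ φ*·φ'' dx.
Gaussian moments (u = x − x₀): ∫u^(2j)·e^(−2αu²) du = (2j−1)!!/(4α)^j · √(π/(2α)), odd powers integrate to 0; here √(π/(2α)) = 0.85081. Derivatives: d/dx e^(−αu²) = −2αu·e^(−αu²), d²/dx² e^(−αu²) = (4α²u² − 2α)·e^(−αu²).
⟨p²⟩ = 2.4382.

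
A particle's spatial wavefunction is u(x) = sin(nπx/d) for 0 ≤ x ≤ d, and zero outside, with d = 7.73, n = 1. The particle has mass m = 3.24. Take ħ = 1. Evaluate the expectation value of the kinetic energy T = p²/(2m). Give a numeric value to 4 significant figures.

T = −(ħ²/2m) d²/dx², so ⟨T⟩ = −(ħ²/2m) ∫ u*·u'' dx / ∫|u|² dx; with m = 3.24.
d/dx sin(nπx/d) = (nπ/d)·cos(nπx/d) and d²/dx² sin(nπx/d) = −(nπ/d)²·sin(nπx/d); on 0 ≤ x ≤ d, ∫sin²(nπx/d) dx = d/2 and ∫sin(nπx/d)·cos(nπx/d) dx = 0.
State is unnormalized: ∫|u|² dx = 3.8650, and ∫u*·(−ħ²/2m · u'') dx = 0.098518, so ⟨T⟩ = 0.098518 / 3.8650.
⟨T⟩ = 0.025490.

0.02549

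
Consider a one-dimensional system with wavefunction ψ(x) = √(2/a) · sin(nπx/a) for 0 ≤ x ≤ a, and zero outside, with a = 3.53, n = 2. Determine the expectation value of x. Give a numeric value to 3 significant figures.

1.77

⟨x⟩ = ∫ x·|ψ|² dx (integrals over the domain).
With sin²θ = (1 − cos2θ)/2 on 0 ≤ x ≤ a: ∫sin²(nπx/a) dx = a/2, ∫x·sin²(nπx/a) dx = a²/4, ∫x²·sin²(nπx/a) dx = a³·(1/6 − 1/(4n²π²)); higher powers xᵏ the same way, integrating xᵏ·cos(2nπx/a) by parts.
⟨x⟩ = 1.7650.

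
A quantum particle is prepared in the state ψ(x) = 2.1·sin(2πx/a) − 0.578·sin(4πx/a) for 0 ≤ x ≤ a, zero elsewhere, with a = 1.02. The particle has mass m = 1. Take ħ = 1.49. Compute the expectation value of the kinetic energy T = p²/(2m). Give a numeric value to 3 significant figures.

51.0

T = −(ħ²/2m) d²/dx², so ⟨T⟩ = −(ħ²/2m) ∫ ψ*·ψ'' dx / ∫|ψ|² dx; with m = 1.
d²/dx² sin(jπx/a) = −(jπ/a)²·sin(jπx/a); on 0 ≤ x ≤ a, ∫sin²(jπx/a) dx = a/2 and ∫sin(jπx/a)·sin(lπx/a) dx = 0 for j ≠ l, so only diagonal terms survive in ∫|ψ|² and ∫ψ·ψ″; ∫ψ·ψ′ dx = [ψ²/2] between the walls = 0.
State is unnormalized: ∫|ψ|² dx = 2.4195, and ∫ψ*·(−ħ²/2m · ψ'') dx = 123.44, so ⟨T⟩ = 123.44 / 2.4195.
⟨T⟩ = 51.020.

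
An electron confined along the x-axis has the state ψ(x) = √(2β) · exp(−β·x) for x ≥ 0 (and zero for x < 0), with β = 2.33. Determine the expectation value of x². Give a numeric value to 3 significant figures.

⟨x²⟩ = ∫ x²·|ψ|² dx (integrals over the domain).
Every integrand reduces to terms xʲ·e^(−2βx) on [0, ∞); use ∫₀^∞ xʲ·e^(−2βx) dx = j!/(2β)^(j+1).
⟨x²⟩ = 0.092100.

0.0921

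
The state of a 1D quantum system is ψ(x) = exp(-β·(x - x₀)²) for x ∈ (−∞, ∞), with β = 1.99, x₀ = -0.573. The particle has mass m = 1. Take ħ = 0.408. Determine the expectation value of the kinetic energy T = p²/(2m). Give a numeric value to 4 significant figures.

0.1656

T = −(ħ²/2m) d²/dx², so ⟨T⟩ = −(ħ²/2m) ∫ ψ*·ψ'' dx / ∫|ψ|² dx; with m = 1.
Gaussian moments (u = x − x₀): ∫u^(2j)·e^(−2βu²) du = (2j−1)!!/(4β)^j · √(π/(2β)), odd powers integrate to 0; here √(π/(2β)) = 0.88845. Derivatives: d/dx e^(−βu²) = −2βu·e^(−βu²), d²/dx² e^(−βu²) = (4β²u² − 2β)·e^(−βu²).
State is unnormalized: ∫|ψ|² dx = 0.88845, and ∫ψ*·(−ħ²/2m · ψ'') dx = 0.14716, so ⟨T⟩ = 0.14716 / 0.88845.
⟨T⟩ = 0.16563.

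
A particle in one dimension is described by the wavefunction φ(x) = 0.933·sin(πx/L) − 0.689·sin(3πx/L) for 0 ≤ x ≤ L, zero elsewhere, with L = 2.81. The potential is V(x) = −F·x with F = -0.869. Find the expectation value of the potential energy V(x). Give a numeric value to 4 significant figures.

⟨V⟩ = ∫ V(x)·|φ|² dx / ∫|φ|² dx.
On 0 ≤ x ≤ L (j ≠ l): ∫sin²(jπx/L) dx = L/2, ∫sin(jπx/L)·sin(lπx/L) dx = 0; diagonal moments ∫x·sin²(jπx/L) dx = L²/4, ∫x²·sin²(jπx/L) dx = L³·(1/6 − 1/(4j²π²)); cross terms ∫x·sin(jπx/L)·sin(lπx/L) dx = 0 for j + l even and −4jlL²/(π²(j² − l²)²) for j + l odd, ∫x²·sin(jπx/L)·sin(lπx/L) dx = (−1)^(j+l)·4jlL³/(π²(j² − l²)²); higher powers the same way via product-to-sum and parts.
State is unnormalized: ∫|φ|² dx = 1.8900, and ∫φ*·V(x)·φ dx = 2.3076, so ⟨V⟩ = 2.3076 / 1.8900.
⟨V⟩ = 1.2209.

1.221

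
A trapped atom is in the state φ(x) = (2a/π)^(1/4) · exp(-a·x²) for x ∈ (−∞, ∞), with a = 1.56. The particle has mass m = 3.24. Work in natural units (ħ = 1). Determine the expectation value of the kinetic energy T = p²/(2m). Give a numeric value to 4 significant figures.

0.2407

T = −(ħ²/2m) d²/dx², so ⟨T⟩ = −(ħ²/2m) ∫ φ*·φ'' dx; with m = 3.24.
Gaussian moments: ∫x^(2j)·e^(−2ax²) dx = (2j−1)!!/(4a)^j · √(π/(2a)), odd powers integrate to 0; here √(π/(2a)) = 1.0035. Derivatives: d/dx e^(−ax²) = −2ax·e^(−ax²), d²/dx² e^(−ax²) = (4a²x² − 2a)·e^(−ax²).
⟨T⟩ = 0.24074.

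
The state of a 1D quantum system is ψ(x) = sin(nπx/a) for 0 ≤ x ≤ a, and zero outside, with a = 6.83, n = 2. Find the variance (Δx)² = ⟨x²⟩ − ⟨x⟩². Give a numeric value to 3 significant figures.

Compute ⟨x⟩ and ⟨x²⟩ separately, then (Δx)² = ⟨x²⟩ − ⟨x⟩².
With sin²θ = (1 − cos2θ)/2 on 0 ≤ x ≤ a: ∫sin²(nπx/a) dx = a/2, ∫x·sin²(nπx/a) dx = a²/4, ∫x²·sin²(nπx/a) dx = a³·(1/6 − 1/(4n²π²)); higher powers xᵏ the same way, integrating xᵏ·cos(2nπx/a) by parts.
Normalization: ∫|ψ|² dx = 3.4150.
⟨x⟩ = 3.4150 and ⟨x²⟩ = 14.959.
(Δx)² = 14.959 − (3.4150)² = 3.2966.

3.30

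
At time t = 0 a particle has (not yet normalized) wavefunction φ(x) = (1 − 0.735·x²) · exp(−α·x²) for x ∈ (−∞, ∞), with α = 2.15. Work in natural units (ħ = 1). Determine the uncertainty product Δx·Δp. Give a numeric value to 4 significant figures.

Δx = √(⟨x²⟩−⟨x⟩²), Δp = √(⟨p²⟩−⟨p⟩²).
Expand each integrand as polynomial × e^(−2αx²) and use ∫x^(2j)·e^(−2αx²) dx = (2j−1)!!/(4α)^j · √(π/(2α)), odd powers → 0; here √(π/(2α)) = 0.85475. Differentiate with the product rule, d/dx e^(−αx²) = −2αx·e^(−αx²).
Normalization: ∫|φ|² dx = 0.72738.
⟨x⟩ = 0.0000, ⟨x²⟩ = 0.081544 ⇒ Δx = 0.28556.
⟨p⟩ = 0.0000, ⟨p²⟩ = 3.0875 ⇒ Δp = 1.7571.
Δx·Δp = 0.50177.

0.5018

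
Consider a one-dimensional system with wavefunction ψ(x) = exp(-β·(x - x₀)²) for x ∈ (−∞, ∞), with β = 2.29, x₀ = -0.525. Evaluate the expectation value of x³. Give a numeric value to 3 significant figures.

-0.317

⟨x³⟩ = ∫ x³·|ψ|² dx / ∫|ψ|² dx (integrals over the domain).
Gaussian moments (u = x − x₀): ∫u^(2j)·e^(−2βu²) du = (2j−1)!!/(4β)^j · √(π/(2β)), odd powers integrate to 0; here √(π/(2β)) = 0.82821.
State is unnormalized: ∫|ψ|² dx = 0.82821, and ∫ψ*·x³·ψ dx = -0.26225, so ⟨x³⟩ = -0.26225 / 0.82821.
⟨x³⟩ = -0.31665.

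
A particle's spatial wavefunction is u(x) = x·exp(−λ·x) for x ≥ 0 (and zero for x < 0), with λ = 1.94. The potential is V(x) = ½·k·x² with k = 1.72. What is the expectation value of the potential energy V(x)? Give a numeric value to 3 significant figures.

0.686

⟨V⟩ = ∫ V(x)·|u|² dx / ∫|u|² dx.
Every integrand reduces to terms xʲ·e^(−2λx) on [0, ∞); use ∫₀^∞ xʲ·e^(−2λx) dx = j!/(2λ)^(j+1).
State is unnormalized: ∫|u|² dx = 0.034240, and ∫u*·V(x)·u dx = 0.023472, so ⟨V⟩ = 0.023472 / 0.034240.
⟨V⟩ = 0.68551.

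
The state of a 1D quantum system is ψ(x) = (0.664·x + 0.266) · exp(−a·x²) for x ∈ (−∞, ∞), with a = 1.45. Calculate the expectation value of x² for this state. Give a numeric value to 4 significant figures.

⟨x²⟩ = ∫ x²·|ψ|² dx / ∫|ψ|² dx (integrals over the domain).
Expand each integrand as polynomial × e^(−2ax²) and use ∫x^(2j)·e^(−2ax²) dx = (2j−1)!!/(4a)^j · √(π/(2a)), odd powers → 0; here √(π/(2a)) = 1.0408.
State is unnormalized: ∫|ψ|² dx = 0.15276, and ∫ψ*·x²·ψ dx = 0.053621, so ⟨x²⟩ = 0.053621 / 0.15276.
⟨x²⟩ = 0.35101.

0.3510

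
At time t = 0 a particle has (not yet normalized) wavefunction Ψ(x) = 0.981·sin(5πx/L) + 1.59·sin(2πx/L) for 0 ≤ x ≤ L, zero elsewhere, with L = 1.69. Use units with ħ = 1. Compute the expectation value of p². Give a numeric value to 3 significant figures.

33.8

p² Ψ = −ħ² d²Ψ/dx²; ⟨p²⟩ = −ħ² ∫ Ψ*·Ψ'' dx / ∫|Ψ|² dx.
d²/dx² sin(jπx/L) = −(jπ/L)²·sin(jπx/L); on 0 ≤ x ≤ L, ∫sin²(jπx/L) dx = L/2 and ∫sin(jπx/L)·sin(lπx/L) dx = 0 for j ≠ l, so only diagonal terms survive in ∫|Ψ|² and ∫Ψ·Ψ″; ∫Ψ·Ψ′ dx = [Ψ²/2] between the walls = 0.
State is unnormalized: ∫|Ψ|² dx = 2.9494, and ∫Ψ*·(−ħ² Ψ'') dx = 99.781, so ⟨p²⟩ = 99.781 / 2.9494.
⟨p²⟩ = 33.830.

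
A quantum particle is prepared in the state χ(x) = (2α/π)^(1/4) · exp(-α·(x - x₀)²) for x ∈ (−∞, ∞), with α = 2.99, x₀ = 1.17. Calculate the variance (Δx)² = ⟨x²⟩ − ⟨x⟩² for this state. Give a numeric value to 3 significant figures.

Compute ⟨x⟩ and ⟨x²⟩ separately, then (Δx)² = ⟨x²⟩ − ⟨x⟩².
Gaussian moments (u = x − x₀): ∫u^(2j)·e^(−2αu²) du = (2j−1)!!/(4α)^j · √(π/(2α)), odd powers integrate to 0; here √(π/(2α)) = 0.72481.
⟨x⟩ = 1.1700 and ⟨x²⟩ = 1.4525.
(Δx)² = 1.4525 − (1.1700)² = 0.083612.

0.0836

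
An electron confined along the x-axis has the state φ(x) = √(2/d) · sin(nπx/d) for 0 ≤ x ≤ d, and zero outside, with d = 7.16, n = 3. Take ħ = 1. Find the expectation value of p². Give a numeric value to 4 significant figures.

p² φ = −ħ² d²φ/dx²; ⟨p²⟩ = −ħ² ∫ φ*·φ'' dx.
d/dx sin(nπx/d) = (nπ/d)·cos(nπx/d) and d²/dx² sin(nπx/d) = −(nπ/d)²·sin(nπx/d); on 0 ≤ x ≤ d, ∫sin²(nπx/d) dx = d/2 and ∫sin(nπx/d)·cos(nπx/d) dx = 0.
⟨p²⟩ = 1.7327.

1.733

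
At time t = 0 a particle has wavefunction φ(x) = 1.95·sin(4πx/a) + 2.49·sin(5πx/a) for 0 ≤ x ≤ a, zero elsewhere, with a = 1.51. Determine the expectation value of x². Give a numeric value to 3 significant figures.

0.311

⟨x²⟩ = ∫ x²·|φ|² dx / ∫|φ|² dx (integrals over the domain).
On 0 ≤ x ≤ a (j ≠ l): ∫sin²(jπx/a) dx = a/2, ∫sin(jπx/a)·sin(lπx/a) dx = 0; diagonal moments ∫x·sin²(jπx/a) dx = a²/4, ∫x²·sin²(jπx/a) dx = a³·(1/6 − 1/(4j²π²)); cross terms ∫x·sin(jπx/a)·sin(lπx/a) dx = 0 for j + l even and −4jla²/(π²(j² − l²)²) for j + l odd, ∫x²·sin(jπx/a)·sin(lπx/a) dx = (−1)^(j+l)·4jla³/(π²(j² − l²)²); higher powers the same way via product-to-sum and parts.
State is unnormalized: ∫|φ|² dx = 7.5520, and ∫φ*·x²·φ dx = 2.3516, so ⟨x²⟩ = 2.3516 / 7.5520.
⟨x²⟩ = 0.31139.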